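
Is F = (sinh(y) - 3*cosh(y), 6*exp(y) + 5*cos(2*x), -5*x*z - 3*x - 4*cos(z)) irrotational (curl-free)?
No, ∇×F = (0, 5*z + 3, -10*sin(2*x) + 3*sinh(y) - cosh(y))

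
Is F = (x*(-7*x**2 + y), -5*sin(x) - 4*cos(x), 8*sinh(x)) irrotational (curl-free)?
No, ∇×F = (0, -8*cosh(x), -x + 4*sin(x) - 5*cos(x))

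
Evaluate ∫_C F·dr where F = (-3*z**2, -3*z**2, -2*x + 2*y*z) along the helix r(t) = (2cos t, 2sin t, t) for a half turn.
-24 + 16*pi + 6*pi**2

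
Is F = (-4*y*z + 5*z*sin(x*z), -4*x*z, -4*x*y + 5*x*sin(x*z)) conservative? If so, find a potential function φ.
Yes, F is conservative. φ = -4*x*y*z - 5*cos(x*z)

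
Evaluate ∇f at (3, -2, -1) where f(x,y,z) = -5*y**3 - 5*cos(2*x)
(10*sin(6), -60, 0)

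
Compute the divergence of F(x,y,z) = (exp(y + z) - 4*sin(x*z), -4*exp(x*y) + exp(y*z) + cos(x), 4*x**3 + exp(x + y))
-4*x*exp(x*y) + z*exp(y*z) - 4*z*cos(x*z)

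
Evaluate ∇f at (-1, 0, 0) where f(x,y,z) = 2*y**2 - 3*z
(0, 0, -3)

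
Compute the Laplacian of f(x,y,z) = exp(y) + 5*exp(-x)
exp(y) + 5*exp(-x)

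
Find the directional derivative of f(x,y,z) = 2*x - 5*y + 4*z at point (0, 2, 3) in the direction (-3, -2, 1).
4*sqrt(14)/7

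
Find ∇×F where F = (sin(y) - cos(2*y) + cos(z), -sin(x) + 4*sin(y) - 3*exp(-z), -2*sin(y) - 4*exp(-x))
(-2*cos(y) - 3*exp(-z), -sin(z) - 4*exp(-x), -2*sin(2*y) - cos(x) - cos(y))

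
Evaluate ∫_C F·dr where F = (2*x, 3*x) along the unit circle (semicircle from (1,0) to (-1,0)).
3*pi/2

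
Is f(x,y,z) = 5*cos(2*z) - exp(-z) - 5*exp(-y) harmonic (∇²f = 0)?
No, ∇²f = -20*cos(2*z) - exp(-z) - 5*exp(-y)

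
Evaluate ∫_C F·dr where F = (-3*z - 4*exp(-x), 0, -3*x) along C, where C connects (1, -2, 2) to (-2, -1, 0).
-4*exp(-1) + 6 + 4*exp(2)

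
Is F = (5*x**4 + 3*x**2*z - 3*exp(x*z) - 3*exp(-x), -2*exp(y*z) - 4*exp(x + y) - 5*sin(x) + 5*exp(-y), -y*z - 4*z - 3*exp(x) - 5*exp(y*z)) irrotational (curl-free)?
No, ∇×F = (2*y*exp(y*z) - 5*z*exp(y*z) - z, 3*x**2 - 3*x*exp(x*z) + 3*exp(x), -4*exp(x + y) - 5*cos(x))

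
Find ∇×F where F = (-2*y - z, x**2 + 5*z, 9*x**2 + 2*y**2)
(4*y - 5, -18*x - 1, 2*x + 2)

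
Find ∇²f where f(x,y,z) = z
0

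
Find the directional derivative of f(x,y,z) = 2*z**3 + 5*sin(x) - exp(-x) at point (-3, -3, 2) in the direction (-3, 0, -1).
-3*sqrt(10)*(5*cos(3) + 8 + exp(3))/10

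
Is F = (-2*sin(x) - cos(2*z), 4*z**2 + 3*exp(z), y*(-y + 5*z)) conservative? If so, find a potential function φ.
No, ∇×F = (-2*y - 3*z - 3*exp(z), 2*sin(2*z), 0) ≠ 0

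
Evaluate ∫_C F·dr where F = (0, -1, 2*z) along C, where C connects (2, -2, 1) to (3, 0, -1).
-2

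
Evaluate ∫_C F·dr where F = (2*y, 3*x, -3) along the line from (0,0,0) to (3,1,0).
15/2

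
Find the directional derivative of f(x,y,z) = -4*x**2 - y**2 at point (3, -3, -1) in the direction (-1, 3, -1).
42*sqrt(11)/11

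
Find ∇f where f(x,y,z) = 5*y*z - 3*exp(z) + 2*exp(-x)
(-2*exp(-x), 5*z, 5*y - 3*exp(z))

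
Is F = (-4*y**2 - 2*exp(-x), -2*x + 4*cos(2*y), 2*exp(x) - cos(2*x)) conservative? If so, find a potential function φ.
No, ∇×F = (0, -2*exp(x) - 2*sin(2*x), 8*y - 2) ≠ 0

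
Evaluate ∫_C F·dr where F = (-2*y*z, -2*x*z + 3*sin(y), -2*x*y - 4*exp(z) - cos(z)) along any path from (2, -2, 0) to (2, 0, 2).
-4*exp(2) + 3*cos(2) - sin(2) + 1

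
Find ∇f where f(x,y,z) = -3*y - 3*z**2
(0, -3, -6*z)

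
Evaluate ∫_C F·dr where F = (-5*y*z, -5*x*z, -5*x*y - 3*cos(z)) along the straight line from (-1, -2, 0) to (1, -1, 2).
10 - 3*sin(2)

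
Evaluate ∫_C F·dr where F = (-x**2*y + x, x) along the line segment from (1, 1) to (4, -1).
10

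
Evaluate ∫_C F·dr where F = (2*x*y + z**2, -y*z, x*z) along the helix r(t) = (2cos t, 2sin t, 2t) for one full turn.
4*pi*(1 + 8*pi)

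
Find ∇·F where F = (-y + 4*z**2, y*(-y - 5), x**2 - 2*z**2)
-2*y - 4*z - 5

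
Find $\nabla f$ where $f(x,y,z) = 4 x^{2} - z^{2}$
(8*x, 0, -2*z)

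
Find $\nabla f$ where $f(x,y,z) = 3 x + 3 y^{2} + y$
(3, 6*y + 1, 0)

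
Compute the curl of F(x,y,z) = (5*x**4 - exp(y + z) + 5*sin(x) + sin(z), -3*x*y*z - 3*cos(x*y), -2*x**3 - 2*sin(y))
(3*x*y - 2*cos(y), 6*x**2 - exp(y + z) + cos(z), -3*y*z + 3*y*sin(x*y) + exp(y + z))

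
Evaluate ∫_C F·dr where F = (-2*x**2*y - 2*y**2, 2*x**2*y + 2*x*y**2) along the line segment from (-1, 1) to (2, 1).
-12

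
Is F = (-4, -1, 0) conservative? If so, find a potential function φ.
Yes, F is conservative. φ = -4*x - y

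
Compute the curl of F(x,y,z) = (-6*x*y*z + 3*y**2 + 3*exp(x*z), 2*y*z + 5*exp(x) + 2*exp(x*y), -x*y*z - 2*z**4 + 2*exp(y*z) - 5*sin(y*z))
(-x*z - 2*y + 2*z*exp(y*z) - 5*z*cos(y*z), -6*x*y + 3*x*exp(x*z) + y*z, 6*x*z + 2*y*exp(x*y) - 6*y + 5*exp(x))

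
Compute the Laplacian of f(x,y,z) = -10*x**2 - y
-20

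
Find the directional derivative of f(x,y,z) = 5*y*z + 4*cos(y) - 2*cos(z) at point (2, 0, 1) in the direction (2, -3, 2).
sqrt(17)*(-15 + 4*sin(1))/17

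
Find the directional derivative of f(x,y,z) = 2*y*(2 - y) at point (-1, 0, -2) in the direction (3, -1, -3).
-4*sqrt(19)/19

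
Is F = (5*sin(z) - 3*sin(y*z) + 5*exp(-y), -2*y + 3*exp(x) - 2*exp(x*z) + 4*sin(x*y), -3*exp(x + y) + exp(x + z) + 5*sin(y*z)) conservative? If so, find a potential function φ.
No, ∇×F = (2*x*exp(x*z) + 5*z*cos(y*z) - 3*exp(x + y), -3*y*cos(y*z) + 3*exp(x + y) - exp(x + z) + 5*cos(z), 4*y*cos(x*y) - 2*z*exp(x*z) + 3*z*cos(y*z) + 3*exp(x) + 5*exp(-y)) ≠ 0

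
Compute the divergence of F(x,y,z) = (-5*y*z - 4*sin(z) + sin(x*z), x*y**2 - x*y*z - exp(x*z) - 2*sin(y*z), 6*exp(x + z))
2*x*y - x*z + z*cos(x*z) - 2*z*cos(y*z) + 6*exp(x + z)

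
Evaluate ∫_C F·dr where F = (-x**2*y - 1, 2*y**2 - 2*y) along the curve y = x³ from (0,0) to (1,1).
-3/2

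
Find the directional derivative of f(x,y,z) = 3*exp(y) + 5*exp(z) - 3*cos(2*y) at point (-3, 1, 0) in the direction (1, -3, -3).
-3*sqrt(19)*(5 + 6*sin(2) + 3*E)/19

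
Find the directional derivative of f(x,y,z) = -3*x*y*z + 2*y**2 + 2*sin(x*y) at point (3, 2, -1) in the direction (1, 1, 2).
sqrt(6)*(-13 + 10*cos(6))/6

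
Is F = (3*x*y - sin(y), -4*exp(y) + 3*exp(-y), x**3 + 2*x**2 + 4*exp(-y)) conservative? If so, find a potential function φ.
No, ∇×F = (-4*exp(-y), x*(-3*x - 4), -3*x + cos(y)) ≠ 0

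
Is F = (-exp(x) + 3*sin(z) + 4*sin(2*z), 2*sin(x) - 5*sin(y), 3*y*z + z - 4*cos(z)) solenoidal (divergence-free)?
No, ∇·F = 3*y - exp(x) + 4*sin(z) - 5*cos(y) + 1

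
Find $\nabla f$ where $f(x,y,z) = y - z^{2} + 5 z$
(0, 1, 5 - 2*z)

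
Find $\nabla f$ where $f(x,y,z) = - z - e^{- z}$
(0, 0, -1 + exp(-z))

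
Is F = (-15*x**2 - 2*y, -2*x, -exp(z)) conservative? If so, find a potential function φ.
Yes, F is conservative. φ = -5*x**3 - 2*x*y - exp(z)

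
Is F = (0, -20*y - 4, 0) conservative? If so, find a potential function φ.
Yes, F is conservative. φ = 2*y*(-5*y - 2)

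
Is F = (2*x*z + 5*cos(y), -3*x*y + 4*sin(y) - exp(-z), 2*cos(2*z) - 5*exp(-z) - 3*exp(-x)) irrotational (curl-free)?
No, ∇×F = (-exp(-z), 2*x - 3*exp(-x), -3*y + 5*sin(y))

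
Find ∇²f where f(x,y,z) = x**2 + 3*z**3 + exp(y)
18*z + exp(y) + 2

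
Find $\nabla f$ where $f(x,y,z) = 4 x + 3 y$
(4, 3, 0)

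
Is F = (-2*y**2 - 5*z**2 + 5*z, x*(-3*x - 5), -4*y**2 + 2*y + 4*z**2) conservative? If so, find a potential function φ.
No, ∇×F = (2 - 8*y, 5 - 10*z, -6*x + 4*y - 5) ≠ 0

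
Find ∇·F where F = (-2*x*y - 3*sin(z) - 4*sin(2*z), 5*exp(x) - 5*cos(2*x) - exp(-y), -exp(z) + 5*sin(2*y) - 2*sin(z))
-2*y - exp(z) - 2*cos(z) + exp(-y)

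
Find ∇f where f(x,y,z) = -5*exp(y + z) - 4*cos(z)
(0, -5*exp(y + z), -5*exp(y + z) + 4*sin(z))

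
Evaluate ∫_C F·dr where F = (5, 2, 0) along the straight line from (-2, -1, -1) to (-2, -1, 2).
0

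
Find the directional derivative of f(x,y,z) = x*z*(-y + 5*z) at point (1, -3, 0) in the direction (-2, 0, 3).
9*sqrt(13)/13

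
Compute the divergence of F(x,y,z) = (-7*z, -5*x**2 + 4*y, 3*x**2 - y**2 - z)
3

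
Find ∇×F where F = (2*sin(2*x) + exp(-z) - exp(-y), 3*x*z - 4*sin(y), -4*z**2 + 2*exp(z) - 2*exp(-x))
(-3*x, -exp(-z) - 2*exp(-x), 3*z - exp(-y))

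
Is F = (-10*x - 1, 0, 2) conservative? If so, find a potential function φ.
Yes, F is conservative. φ = -5*x**2 - x + 2*z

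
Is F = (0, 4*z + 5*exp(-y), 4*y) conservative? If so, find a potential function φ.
Yes, F is conservative. φ = 4*y*z - 5*exp(-y)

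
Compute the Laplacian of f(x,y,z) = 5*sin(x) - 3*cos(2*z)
-5*sin(x) + 12*cos(2*z)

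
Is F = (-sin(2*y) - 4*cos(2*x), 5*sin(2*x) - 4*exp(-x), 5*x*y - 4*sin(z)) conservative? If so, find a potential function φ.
No, ∇×F = (5*x, -5*y, 10*cos(2*x) + 2*cos(2*y) + 4*exp(-x)) ≠ 0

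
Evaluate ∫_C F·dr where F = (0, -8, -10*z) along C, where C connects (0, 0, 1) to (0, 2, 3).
-56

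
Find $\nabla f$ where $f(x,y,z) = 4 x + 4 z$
(4, 0, 4)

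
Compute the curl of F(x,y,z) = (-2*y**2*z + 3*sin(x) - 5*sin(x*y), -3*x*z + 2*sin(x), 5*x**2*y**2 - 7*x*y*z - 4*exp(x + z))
(x*(10*x*y - 7*z + 3), -10*x*y**2 - 2*y**2 + 7*y*z + 4*exp(x + z), 5*x*cos(x*y) + 4*y*z - 3*z + 2*cos(x))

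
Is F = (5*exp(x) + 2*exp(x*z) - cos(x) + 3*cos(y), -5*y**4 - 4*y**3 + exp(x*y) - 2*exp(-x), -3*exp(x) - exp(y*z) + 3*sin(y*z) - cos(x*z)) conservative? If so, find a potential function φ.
No, ∇×F = (z*(-exp(y*z) + 3*cos(y*z)), 2*x*exp(x*z) - z*sin(x*z) + 3*exp(x), y*exp(x*y) + 3*sin(y) + 2*exp(-x)) ≠ 0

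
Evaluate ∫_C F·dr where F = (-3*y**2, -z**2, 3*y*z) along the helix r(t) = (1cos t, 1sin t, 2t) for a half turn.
4 + 20*pi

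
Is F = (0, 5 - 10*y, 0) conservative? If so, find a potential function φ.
Yes, F is conservative. φ = 5*y*(1 - y)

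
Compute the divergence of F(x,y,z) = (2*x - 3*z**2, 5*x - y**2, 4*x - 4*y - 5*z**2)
-2*y - 10*z + 2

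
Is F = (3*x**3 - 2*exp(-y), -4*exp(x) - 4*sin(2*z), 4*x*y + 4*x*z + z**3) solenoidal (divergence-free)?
No, ∇·F = 9*x**2 + 4*x + 3*z**2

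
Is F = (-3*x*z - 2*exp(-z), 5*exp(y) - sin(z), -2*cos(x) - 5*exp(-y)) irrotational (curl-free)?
No, ∇×F = (cos(z) + 5*exp(-y), -3*x - 2*sin(x) + 2*exp(-z), 0)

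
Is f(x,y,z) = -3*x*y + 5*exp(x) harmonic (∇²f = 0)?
No, ∇²f = 5*exp(x)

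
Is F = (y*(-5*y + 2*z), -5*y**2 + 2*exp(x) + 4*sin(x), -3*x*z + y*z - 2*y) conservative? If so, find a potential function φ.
No, ∇×F = (z - 2, 2*y + 3*z, 10*y - 2*z + 2*exp(x) + 4*cos(x)) ≠ 0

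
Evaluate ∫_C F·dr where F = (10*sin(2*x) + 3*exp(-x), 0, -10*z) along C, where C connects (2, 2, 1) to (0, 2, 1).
-8 + 5*cos(4) + 3*exp(-2)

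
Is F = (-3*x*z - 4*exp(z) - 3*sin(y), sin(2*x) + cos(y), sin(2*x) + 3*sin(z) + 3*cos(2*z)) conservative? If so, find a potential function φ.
No, ∇×F = (0, -3*x - 4*exp(z) - 2*cos(2*x), 2*cos(2*x) + 3*cos(y)) ≠ 0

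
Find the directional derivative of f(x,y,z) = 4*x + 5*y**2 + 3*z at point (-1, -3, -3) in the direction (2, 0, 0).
4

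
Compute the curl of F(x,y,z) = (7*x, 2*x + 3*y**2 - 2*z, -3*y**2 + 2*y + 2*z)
(4 - 6*y, 0, 2)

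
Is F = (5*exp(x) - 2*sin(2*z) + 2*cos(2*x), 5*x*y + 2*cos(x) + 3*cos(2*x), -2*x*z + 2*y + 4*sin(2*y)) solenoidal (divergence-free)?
No, ∇·F = 3*x + 5*exp(x) - 4*sin(2*x)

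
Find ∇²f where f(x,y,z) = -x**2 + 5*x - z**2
-4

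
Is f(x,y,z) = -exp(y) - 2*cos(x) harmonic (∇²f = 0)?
No, ∇²f = -exp(y) + 2*cos(x)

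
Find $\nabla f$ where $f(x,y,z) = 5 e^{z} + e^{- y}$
(0, -exp(-y), 5*exp(z))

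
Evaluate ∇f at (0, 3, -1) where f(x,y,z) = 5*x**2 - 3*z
(0, 0, -3)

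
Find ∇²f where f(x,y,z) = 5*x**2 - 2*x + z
10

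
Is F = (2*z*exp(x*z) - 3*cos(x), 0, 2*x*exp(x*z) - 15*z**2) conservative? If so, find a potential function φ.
Yes, F is conservative. φ = -5*z**3 + 2*exp(x*z) - 3*sin(x)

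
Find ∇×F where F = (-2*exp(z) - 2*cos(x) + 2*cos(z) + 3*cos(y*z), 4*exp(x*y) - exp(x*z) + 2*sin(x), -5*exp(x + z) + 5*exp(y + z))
(x*exp(x*z) + 5*exp(y + z), -3*y*sin(y*z) - 2*exp(z) + 5*exp(x + z) - 2*sin(z), 4*y*exp(x*y) - z*exp(x*z) + 3*z*sin(y*z) + 2*cos(x))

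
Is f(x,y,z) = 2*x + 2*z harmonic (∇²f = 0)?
Yes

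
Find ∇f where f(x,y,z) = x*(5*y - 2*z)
(5*y - 2*z, 5*x, -2*x)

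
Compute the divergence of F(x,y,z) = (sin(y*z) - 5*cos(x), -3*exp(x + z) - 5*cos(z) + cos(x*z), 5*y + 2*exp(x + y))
5*sin(x)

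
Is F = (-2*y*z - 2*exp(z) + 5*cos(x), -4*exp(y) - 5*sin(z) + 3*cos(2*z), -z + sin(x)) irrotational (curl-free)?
No, ∇×F = ((12*sin(z) + 5)*cos(z), -2*y - 2*exp(z) - cos(x), 2*z)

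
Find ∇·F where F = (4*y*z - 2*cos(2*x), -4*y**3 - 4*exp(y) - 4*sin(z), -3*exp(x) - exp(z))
-12*y**2 - 4*exp(y) - exp(z) + 4*sin(2*x)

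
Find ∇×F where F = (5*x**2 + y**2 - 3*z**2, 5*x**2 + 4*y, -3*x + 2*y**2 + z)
(4*y, 3 - 6*z, 10*x - 2*y)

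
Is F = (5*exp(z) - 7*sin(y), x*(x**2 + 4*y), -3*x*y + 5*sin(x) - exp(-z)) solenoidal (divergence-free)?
No, ∇·F = 4*x + exp(-z)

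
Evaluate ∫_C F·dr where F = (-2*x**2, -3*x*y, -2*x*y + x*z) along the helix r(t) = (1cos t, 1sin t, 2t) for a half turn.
-26/3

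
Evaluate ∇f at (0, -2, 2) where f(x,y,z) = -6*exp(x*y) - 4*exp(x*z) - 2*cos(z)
(4, 0, 2*sin(2))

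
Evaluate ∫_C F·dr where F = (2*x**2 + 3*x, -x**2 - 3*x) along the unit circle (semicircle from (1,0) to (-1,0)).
-3*pi/2 - 4/3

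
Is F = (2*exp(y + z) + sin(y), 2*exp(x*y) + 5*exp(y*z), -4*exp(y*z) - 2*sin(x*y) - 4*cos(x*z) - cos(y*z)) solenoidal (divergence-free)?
No, ∇·F = 2*x*exp(x*y) + 4*x*sin(x*z) - 4*y*exp(y*z) + y*sin(y*z) + 5*z*exp(y*z)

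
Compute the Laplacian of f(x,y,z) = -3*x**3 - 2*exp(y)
-18*x - 2*exp(y)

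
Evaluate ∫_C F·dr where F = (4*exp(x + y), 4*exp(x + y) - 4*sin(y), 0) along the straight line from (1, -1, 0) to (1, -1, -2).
0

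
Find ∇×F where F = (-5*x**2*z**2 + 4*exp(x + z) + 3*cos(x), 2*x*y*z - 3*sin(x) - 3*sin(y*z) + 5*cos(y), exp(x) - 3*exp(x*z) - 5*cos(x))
(y*(-2*x + 3*cos(y*z)), -10*x**2*z + 3*z*exp(x*z) - exp(x) + 4*exp(x + z) - 5*sin(x), 2*y*z - 3*cos(x))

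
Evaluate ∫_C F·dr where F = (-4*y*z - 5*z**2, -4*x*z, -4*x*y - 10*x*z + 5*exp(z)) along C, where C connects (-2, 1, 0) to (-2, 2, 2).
5*exp(2) + 67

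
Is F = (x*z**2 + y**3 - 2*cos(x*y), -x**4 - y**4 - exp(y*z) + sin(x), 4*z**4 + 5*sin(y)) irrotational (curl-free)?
No, ∇×F = (y*exp(y*z) + 5*cos(y), 2*x*z, -4*x**3 - 2*x*sin(x*y) - 3*y**2 + cos(x))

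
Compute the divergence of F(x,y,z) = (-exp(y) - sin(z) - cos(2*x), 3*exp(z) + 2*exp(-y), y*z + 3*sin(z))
y + 2*sin(2*x) + 3*cos(z) - 2*exp(-y)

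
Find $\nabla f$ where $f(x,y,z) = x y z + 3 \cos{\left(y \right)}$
(y*z, x*z - 3*sin(y), x*y)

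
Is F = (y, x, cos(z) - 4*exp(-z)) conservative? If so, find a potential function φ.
Yes, F is conservative. φ = x*y + sin(z) + 4*exp(-z)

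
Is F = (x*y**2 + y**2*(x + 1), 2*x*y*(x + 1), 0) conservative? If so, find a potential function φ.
Yes, F is conservative. φ = x*y**2*(x + 1)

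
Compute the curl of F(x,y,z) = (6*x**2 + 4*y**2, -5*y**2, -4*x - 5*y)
(-5, 4, -8*y)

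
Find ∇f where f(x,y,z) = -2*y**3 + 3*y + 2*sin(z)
(0, 3 - 6*y**2, 2*cos(z))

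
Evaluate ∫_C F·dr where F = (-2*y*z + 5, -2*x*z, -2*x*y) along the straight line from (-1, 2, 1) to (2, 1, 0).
11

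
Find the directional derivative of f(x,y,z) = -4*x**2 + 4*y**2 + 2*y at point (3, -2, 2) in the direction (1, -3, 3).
18*sqrt(19)/19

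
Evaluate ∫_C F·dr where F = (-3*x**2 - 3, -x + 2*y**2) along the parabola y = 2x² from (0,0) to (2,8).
950/3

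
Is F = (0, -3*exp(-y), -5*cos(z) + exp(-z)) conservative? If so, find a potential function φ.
Yes, F is conservative. φ = -5*sin(z) - exp(-z) + 3*exp(-y)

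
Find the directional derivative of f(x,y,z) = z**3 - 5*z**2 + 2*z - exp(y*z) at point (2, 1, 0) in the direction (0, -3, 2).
2*sqrt(13)/13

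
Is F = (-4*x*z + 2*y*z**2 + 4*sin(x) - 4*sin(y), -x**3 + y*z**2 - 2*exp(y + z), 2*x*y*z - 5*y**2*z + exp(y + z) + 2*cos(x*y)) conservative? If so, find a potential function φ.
No, ∇×F = (2*x*z - 2*x*sin(x*y) - 12*y*z + 3*exp(y + z), -4*x + 2*y*z + 2*y*sin(x*y), -3*x**2 - 2*z**2 + 4*cos(y)) ≠ 0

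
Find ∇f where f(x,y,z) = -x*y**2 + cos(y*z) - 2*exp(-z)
(-y**2, -2*x*y - z*sin(y*z), -y*sin(y*z) + 2*exp(-z))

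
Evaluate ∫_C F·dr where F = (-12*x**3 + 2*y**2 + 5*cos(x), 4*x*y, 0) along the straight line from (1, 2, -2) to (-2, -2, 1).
-69 - 5*sin(2) - 5*sin(1)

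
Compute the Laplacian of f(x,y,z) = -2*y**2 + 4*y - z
-4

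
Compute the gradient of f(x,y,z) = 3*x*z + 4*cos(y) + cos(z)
(3*z, -4*sin(y), 3*x - sin(z))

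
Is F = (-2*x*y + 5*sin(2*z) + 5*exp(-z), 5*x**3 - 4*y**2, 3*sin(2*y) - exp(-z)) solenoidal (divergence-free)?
No, ∇·F = -10*y + exp(-z)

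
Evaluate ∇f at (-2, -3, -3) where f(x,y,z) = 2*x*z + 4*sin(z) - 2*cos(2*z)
(-6, 0, -4 + 4*cos(3) - 4*sin(6))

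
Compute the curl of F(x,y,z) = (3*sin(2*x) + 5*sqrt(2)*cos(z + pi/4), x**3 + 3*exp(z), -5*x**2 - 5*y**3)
(-15*y**2 - 3*exp(z), 10*x - 5*sqrt(2)*sin(z + pi/4), 3*x**2)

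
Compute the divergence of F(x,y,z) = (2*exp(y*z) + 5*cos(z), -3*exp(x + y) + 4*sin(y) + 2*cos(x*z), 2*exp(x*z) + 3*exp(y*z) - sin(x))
2*x*exp(x*z) + 3*y*exp(y*z) - 3*exp(x + y) + 4*cos(y)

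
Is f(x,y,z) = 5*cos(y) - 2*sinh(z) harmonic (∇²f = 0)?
No, ∇²f = -5*cos(y) - 2*sinh(z)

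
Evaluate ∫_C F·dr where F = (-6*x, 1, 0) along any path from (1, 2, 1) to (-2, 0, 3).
-11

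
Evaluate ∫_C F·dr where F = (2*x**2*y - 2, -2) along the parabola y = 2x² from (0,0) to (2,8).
28/5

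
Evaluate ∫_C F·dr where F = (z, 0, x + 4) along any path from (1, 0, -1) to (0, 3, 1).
9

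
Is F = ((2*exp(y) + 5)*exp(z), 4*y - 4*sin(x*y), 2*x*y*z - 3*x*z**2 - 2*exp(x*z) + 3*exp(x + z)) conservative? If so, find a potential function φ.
No, ∇×F = (2*x*z, -2*y*z + 3*z**2 + 2*z*exp(x*z) + (2*exp(y) + 5)*exp(z) - 3*exp(x + z), -4*y*cos(x*y) - 2*exp(y + z)) ≠ 0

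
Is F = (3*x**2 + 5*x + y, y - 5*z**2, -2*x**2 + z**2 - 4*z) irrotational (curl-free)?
No, ∇×F = (10*z, 4*x, -1)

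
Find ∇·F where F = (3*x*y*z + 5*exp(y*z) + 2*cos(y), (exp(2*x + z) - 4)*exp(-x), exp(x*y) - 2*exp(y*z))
y*(3*z - 2*exp(y*z))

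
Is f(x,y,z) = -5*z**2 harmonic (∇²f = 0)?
No, ∇²f = -10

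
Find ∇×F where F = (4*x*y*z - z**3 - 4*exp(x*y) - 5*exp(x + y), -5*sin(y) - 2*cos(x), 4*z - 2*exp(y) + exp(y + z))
((exp(z) - 2)*exp(y), 4*x*y - 3*z**2, -4*x*z + 4*x*exp(x*y) + 5*exp(x + y) + 2*sin(x))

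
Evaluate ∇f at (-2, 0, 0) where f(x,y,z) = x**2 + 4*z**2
(-4, 0, 0)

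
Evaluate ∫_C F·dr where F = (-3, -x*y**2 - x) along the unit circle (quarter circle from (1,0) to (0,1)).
3 - 5*pi/16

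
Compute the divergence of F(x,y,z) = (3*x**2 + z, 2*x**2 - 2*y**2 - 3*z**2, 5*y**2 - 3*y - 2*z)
6*x - 4*y - 2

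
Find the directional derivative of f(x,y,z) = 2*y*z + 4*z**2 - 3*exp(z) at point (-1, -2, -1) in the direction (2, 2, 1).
-16/3 - exp(-1)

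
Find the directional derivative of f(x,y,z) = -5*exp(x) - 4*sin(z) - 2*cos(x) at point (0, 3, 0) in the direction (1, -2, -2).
1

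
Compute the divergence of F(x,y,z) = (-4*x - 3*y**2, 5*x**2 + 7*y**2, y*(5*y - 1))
14*y - 4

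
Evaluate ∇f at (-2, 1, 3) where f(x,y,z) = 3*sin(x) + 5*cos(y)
(3*cos(2), -5*sin(1), 0)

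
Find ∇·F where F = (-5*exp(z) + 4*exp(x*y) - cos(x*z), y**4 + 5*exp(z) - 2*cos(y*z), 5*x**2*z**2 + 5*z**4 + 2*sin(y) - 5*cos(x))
10*x**2*z + 4*y**3 + 4*y*exp(x*y) + 20*z**3 + z*sin(x*z) + 2*z*sin(y*z)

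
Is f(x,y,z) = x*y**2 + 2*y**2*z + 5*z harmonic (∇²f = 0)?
No, ∇²f = 2*x + 4*z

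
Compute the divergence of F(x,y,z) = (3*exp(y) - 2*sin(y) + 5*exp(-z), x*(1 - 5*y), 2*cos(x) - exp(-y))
-5*x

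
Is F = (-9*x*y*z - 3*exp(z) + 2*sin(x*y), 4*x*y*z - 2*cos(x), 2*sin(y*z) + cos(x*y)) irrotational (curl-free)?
No, ∇×F = (-4*x*y - x*sin(x*y) + 2*z*cos(y*z), -9*x*y + y*sin(x*y) - 3*exp(z), 9*x*z - 2*x*cos(x*y) + 4*y*z + 2*sin(x))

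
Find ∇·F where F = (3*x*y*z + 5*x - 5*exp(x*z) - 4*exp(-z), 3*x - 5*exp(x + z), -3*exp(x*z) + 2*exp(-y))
-3*x*exp(x*z) + 3*y*z - 5*z*exp(x*z) + 5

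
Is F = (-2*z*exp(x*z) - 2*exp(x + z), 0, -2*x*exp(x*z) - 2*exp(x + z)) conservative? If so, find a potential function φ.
Yes, F is conservative. φ = -2*exp(x*z) - 2*exp(x + z)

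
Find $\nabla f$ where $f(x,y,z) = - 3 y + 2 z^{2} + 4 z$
(0, -3, 4*z + 4)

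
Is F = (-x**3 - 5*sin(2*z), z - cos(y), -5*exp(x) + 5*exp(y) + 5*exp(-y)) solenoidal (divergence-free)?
No, ∇·F = -3*x**2 + sin(y)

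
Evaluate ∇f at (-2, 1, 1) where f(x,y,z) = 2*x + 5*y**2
(2, 10, 0)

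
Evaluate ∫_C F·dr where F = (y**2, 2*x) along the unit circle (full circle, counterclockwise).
2*pi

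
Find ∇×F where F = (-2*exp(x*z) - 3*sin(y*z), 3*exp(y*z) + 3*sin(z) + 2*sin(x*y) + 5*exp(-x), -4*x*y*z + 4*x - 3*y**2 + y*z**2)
(-4*x*z - 3*y*exp(y*z) - 6*y + z**2 - 3*cos(z), -2*x*exp(x*z) + 4*y*z - 3*y*cos(y*z) - 4, 2*y*cos(x*y) + 3*z*cos(y*z) - 5*exp(-x))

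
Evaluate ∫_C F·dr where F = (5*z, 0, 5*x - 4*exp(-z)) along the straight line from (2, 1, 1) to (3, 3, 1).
5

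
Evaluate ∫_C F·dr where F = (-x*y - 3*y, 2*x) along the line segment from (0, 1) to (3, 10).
-54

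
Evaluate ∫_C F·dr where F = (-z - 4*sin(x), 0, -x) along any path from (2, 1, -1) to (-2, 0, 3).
4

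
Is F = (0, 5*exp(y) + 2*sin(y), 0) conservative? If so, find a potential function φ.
Yes, F is conservative. φ = 5*exp(y) - 2*cos(y)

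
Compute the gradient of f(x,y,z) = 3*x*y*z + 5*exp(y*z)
(3*y*z, z*(3*x + 5*exp(y*z)), y*(3*x + 5*exp(y*z)))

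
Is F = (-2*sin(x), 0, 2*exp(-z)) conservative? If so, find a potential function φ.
Yes, F is conservative. φ = 2*cos(x) - 2*exp(-z)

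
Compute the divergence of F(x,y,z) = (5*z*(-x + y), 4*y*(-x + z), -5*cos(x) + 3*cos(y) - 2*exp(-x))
-4*x - z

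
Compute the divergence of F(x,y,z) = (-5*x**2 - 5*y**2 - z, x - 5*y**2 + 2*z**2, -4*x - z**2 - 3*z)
-10*x - 10*y - 2*z - 3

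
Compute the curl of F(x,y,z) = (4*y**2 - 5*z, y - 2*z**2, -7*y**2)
(-14*y + 4*z, -5, -8*y)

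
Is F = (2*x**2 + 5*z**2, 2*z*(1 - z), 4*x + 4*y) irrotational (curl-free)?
No, ∇×F = (4*z + 2, 10*z - 4, 0)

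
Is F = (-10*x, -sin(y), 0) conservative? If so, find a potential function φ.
Yes, F is conservative. φ = -5*x**2 + cos(y)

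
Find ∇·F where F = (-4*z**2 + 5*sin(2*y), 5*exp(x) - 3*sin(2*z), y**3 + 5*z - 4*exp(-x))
5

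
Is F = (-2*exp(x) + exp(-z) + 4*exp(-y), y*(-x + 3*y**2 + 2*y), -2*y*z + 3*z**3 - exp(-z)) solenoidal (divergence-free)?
No, ∇·F = -x + 9*y**2 + 2*y + 9*z**2 - 2*exp(x) + exp(-z)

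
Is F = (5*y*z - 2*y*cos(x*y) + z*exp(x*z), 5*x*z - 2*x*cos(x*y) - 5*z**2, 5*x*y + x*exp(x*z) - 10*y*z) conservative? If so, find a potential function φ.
Yes, F is conservative. φ = 5*x*y*z - 5*y*z**2 + exp(x*z) - 2*sin(x*y)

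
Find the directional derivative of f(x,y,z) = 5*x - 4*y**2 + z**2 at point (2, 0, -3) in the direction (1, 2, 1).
-sqrt(6)/6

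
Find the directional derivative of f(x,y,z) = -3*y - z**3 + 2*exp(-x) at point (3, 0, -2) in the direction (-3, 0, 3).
sqrt(2)*(1 - 6*exp(3))*exp(-3)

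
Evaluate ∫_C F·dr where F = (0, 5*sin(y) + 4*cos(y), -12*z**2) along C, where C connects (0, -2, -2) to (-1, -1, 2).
-64 - 4*sin(1) - 5*cos(1) + 5*cos(2) + 4*sin(2)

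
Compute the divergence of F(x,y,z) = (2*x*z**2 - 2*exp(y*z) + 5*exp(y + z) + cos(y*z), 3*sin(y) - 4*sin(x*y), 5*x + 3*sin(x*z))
-4*x*cos(x*y) + 3*x*cos(x*z) + 2*z**2 + 3*cos(y)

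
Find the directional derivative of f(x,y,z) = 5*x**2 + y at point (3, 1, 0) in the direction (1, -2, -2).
28/3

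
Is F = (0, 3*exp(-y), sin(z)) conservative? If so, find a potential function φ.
Yes, F is conservative. φ = -cos(z) - 3*exp(-y)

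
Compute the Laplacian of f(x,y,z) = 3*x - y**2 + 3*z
-2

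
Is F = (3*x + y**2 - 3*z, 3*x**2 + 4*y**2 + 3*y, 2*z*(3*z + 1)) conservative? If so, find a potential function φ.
No, ∇×F = (0, -3, 6*x - 2*y) ≠ 0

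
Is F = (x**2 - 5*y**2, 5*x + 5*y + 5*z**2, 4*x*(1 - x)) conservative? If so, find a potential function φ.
No, ∇×F = (-10*z, 8*x - 4, 10*y + 5) ≠ 0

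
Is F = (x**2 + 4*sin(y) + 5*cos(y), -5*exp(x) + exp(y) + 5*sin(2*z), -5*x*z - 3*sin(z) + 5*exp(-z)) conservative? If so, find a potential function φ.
No, ∇×F = (-10*cos(2*z), 5*z, -5*exp(x) + 5*sin(y) - 4*cos(y)) ≠ 0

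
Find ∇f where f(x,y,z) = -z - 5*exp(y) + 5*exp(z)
(0, -5*exp(y), 5*exp(z) - 1)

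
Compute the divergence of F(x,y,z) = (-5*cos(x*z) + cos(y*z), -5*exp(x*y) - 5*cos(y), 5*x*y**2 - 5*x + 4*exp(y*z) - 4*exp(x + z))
-5*x*exp(x*y) + 4*y*exp(y*z) + 5*z*sin(x*z) - 4*exp(x + z) + 5*sin(y)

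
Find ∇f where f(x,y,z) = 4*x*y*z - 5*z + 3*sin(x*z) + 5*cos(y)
(z*(4*y + 3*cos(x*z)), 4*x*z - 5*sin(y), 4*x*y + 3*x*cos(x*z) - 5)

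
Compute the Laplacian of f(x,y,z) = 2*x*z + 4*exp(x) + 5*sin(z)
4*exp(x) - 5*sin(z)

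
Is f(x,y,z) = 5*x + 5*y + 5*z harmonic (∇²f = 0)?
Yes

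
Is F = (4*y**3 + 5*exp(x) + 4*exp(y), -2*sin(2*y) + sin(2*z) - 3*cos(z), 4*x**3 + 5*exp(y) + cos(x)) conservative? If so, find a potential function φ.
No, ∇×F = (5*exp(y) - 3*sin(z) - 2*cos(2*z), -12*x**2 + sin(x), -12*y**2 - 4*exp(y)) ≠ 0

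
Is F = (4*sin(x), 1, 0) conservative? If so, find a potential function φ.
Yes, F is conservative. φ = y - 4*cos(x)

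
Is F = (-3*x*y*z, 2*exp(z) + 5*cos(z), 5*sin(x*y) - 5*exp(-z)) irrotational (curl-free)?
No, ∇×F = (5*x*cos(x*y) - 2*exp(z) + 5*sin(z), -y*(3*x + 5*cos(x*y)), 3*x*z)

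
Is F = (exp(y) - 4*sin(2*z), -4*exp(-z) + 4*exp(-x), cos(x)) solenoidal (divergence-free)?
Yes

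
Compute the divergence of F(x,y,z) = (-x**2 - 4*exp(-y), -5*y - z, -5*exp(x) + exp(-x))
-2*x - 5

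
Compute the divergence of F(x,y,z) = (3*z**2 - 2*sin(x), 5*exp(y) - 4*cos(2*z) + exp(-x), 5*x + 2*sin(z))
5*exp(y) - 2*cos(x) + 2*cos(z)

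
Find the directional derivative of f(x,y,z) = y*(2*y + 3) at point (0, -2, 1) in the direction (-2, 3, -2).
-15*sqrt(17)/17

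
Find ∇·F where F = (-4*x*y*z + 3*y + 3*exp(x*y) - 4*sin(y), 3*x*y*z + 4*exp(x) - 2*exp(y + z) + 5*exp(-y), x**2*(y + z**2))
2*x**2*z + 3*x*z - 4*y*z + 3*y*exp(x*y) - 2*exp(y + z) - 5*exp(-y)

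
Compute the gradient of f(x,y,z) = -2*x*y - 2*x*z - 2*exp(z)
(-2*y - 2*z, -2*x, -2*x - 2*exp(z))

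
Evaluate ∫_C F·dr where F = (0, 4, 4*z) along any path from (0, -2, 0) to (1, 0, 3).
26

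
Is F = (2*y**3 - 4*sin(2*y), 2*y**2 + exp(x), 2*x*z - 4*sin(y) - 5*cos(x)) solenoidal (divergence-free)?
No, ∇·F = 2*x + 4*y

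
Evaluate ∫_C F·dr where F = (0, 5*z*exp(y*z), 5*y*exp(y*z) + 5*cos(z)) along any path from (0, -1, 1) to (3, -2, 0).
-5*sin(1) - 5*exp(-1) + 5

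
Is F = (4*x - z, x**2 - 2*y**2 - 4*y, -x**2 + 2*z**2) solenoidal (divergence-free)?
No, ∇·F = -4*y + 4*z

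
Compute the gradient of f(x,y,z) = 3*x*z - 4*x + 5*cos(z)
(3*z - 4, 0, 3*x - 5*sin(z))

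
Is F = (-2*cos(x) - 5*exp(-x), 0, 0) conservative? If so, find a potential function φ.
Yes, F is conservative. φ = -2*sin(x) + 5*exp(-x)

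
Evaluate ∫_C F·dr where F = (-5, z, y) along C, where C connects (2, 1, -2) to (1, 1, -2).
5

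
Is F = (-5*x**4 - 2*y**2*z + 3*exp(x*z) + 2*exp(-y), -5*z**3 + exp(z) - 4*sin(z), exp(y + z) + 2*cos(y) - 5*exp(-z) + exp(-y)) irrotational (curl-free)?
No, ∇×F = (15*z**2 - exp(z) + exp(y + z) - 2*sin(y) + 4*cos(z) - exp(-y), 3*x*exp(x*z) - 2*y**2, 4*y*z + 2*exp(-y))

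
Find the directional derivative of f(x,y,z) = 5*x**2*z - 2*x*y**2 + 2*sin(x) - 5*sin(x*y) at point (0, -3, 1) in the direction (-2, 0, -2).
sqrt(2)/2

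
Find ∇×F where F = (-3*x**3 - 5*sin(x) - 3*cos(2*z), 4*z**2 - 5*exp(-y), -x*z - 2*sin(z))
(-8*z, z + 6*sin(2*z), 0)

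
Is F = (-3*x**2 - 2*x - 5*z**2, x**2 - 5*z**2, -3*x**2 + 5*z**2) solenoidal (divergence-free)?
No, ∇·F = -6*x + 10*z - 2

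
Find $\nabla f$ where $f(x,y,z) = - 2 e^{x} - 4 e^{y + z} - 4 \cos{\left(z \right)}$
(-2*exp(x), -4*exp(y + z), -4*exp(y + z) + 4*sin(z))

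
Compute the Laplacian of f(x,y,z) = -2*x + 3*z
0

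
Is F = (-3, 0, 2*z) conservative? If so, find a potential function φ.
Yes, F is conservative. φ = -3*x + z**2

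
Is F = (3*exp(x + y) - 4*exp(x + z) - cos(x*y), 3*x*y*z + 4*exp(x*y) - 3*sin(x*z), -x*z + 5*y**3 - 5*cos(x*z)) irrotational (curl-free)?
No, ∇×F = (-3*x*y + 3*x*cos(x*z) + 15*y**2, -5*z*sin(x*z) + z - 4*exp(x + z), -x*sin(x*y) + 3*y*z + 4*y*exp(x*y) - 3*z*cos(x*z) - 3*exp(x + y))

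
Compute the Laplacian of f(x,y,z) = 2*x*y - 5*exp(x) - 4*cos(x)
-5*exp(x) + 4*cos(x)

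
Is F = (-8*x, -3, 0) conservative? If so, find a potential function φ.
Yes, F is conservative. φ = -4*x**2 - 3*y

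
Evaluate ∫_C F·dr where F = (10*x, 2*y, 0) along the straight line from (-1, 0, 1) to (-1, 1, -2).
1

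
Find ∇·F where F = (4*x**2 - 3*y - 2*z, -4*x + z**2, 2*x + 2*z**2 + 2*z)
8*x + 4*z + 2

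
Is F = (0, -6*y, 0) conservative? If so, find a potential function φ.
Yes, F is conservative. φ = -3*y**2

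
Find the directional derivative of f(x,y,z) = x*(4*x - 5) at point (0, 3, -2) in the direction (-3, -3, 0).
5*sqrt(2)/2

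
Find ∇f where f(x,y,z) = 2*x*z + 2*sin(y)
(2*z, 2*cos(y), 2*x)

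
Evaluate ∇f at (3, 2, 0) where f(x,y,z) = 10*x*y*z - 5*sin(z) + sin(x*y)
(2*cos(6), 3*cos(6), 55)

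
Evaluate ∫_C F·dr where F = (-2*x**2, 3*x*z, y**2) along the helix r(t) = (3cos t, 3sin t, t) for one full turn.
9*pi*(1 + 3*pi)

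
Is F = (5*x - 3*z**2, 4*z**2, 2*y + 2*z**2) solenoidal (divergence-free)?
No, ∇·F = 4*z + 5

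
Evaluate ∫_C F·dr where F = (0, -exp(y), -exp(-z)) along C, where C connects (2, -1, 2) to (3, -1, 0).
1 - exp(-2)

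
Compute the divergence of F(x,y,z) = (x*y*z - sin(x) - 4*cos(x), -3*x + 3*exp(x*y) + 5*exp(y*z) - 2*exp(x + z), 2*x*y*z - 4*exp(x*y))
2*x*y + 3*x*exp(x*y) + y*z + 5*z*exp(y*z) + 4*sin(x) - cos(x)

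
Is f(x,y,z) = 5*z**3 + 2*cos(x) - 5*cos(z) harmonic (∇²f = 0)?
No, ∇²f = 30*z - 2*cos(x) + 5*cos(z)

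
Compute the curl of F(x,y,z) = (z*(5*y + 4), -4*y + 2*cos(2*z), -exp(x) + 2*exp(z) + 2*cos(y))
(-2*sin(y) + 4*sin(2*z), 5*y + exp(x) + 4, -5*z)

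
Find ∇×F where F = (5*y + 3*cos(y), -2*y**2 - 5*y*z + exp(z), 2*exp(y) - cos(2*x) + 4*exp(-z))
(5*y + 2*exp(y) - exp(z), -2*sin(2*x), 3*sin(y) - 5)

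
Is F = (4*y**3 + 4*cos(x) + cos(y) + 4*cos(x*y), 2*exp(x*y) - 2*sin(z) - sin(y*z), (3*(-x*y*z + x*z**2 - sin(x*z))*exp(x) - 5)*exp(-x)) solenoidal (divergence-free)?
No, ∇·F = -3*x*y + 6*x*z + 2*x*exp(x*y) - 3*x*cos(x*z) - 4*y*sin(x*y) - z*cos(y*z) - 4*sin(x)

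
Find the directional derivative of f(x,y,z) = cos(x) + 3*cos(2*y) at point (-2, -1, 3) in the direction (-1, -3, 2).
-19*sqrt(14)*sin(2)/14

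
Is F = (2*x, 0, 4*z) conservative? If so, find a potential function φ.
Yes, F is conservative. φ = x**2 + 2*z**2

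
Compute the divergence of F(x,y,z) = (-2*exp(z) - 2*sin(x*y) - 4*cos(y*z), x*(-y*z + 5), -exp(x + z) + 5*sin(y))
-x*z - 2*y*cos(x*y) - exp(x + z)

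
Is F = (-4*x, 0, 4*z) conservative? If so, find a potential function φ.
Yes, F is conservative. φ = -2*x**2 + 2*z**2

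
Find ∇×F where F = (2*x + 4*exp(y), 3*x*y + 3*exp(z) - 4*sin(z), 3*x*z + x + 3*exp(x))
(-3*exp(z) + 4*cos(z), -3*z - 3*exp(x) - 1, 3*y - 4*exp(y))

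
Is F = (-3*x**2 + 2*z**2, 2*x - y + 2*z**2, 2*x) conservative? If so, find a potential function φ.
No, ∇×F = (-4*z, 4*z - 2, 2) ≠ 0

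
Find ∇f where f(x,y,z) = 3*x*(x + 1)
(6*x + 3, 0, 0)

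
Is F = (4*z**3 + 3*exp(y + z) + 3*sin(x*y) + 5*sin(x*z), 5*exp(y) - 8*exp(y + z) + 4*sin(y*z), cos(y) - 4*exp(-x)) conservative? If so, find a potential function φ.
No, ∇×F = (-4*y*cos(y*z) + 8*exp(y + z) - sin(y), 5*x*cos(x*z) + 12*z**2 + 3*exp(y + z) - 4*exp(-x), -3*x*cos(x*y) - 3*exp(y + z)) ≠ 0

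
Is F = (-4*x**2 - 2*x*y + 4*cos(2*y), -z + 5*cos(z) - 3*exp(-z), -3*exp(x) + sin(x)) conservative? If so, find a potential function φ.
No, ∇×F = (5*sin(z) + 1 - 3*exp(-z), 3*exp(x) - cos(x), 2*x + 8*sin(2*y)) ≠ 0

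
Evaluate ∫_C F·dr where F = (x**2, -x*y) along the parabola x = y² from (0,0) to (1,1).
1/12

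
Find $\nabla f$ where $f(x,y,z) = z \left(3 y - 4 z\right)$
(0, 3*z, 3*y - 8*z)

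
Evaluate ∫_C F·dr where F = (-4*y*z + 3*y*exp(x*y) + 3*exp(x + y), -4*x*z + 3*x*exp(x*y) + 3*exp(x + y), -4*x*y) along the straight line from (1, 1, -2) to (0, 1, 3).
-3*exp(2) - 5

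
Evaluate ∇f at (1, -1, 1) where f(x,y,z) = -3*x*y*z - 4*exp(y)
(3, -3 - 4*exp(-1), 3)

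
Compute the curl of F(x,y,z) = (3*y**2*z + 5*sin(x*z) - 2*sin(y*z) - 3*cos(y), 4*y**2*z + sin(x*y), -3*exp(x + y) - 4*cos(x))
(-4*y**2 - 3*exp(x + y), 5*x*cos(x*z) + 3*y**2 - 2*y*cos(y*z) + 3*exp(x + y) - 4*sin(x), -6*y*z + y*cos(x*y) + 2*z*cos(y*z) - 3*sin(y))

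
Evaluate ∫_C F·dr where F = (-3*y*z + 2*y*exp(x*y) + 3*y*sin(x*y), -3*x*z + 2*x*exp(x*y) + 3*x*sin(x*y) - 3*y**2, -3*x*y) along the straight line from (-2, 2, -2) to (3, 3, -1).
3*cos(4) - 2*exp(-4) - 3*cos(9) + 32 + 2*exp(9)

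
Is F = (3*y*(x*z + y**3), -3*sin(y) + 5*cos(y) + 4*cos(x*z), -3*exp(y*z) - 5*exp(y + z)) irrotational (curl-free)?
No, ∇×F = (4*x*sin(x*z) - 3*z*exp(y*z) - 5*exp(y + z), 3*x*y, -3*x*z - 12*y**3 - 4*z*sin(x*z))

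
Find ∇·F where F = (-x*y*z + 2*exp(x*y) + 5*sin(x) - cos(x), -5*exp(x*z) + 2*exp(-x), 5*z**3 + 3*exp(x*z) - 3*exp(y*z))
3*x*exp(x*z) - y*z + 2*y*exp(x*y) - 3*y*exp(y*z) + 15*z**2 + sin(x) + 5*cos(x)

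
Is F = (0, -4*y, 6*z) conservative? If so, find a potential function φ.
Yes, F is conservative. φ = -2*y**2 + 3*z**2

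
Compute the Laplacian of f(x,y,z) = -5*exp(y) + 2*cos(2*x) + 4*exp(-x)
-5*exp(y) - 8*cos(2*x) + 4*exp(-x)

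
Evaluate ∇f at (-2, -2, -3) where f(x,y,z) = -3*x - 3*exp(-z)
(-3, 0, 3*exp(3))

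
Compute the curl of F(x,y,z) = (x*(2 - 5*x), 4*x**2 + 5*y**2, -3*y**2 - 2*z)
(-6*y, 0, 8*x)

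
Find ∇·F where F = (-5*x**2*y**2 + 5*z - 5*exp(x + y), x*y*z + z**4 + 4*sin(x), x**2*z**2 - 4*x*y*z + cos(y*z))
2*x**2*z - 10*x*y**2 - 4*x*y + x*z - y*sin(y*z) - 5*exp(x + y)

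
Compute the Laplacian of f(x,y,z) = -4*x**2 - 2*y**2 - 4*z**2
-20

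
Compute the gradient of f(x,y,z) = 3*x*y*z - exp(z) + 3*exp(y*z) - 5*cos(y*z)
(3*y*z, z*(3*x + 3*exp(y*z) + 5*sin(y*z)), 3*x*y + 3*y*exp(y*z) + 5*y*sin(y*z) - exp(z))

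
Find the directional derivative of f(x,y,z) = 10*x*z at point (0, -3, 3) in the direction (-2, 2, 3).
-60*sqrt(17)/17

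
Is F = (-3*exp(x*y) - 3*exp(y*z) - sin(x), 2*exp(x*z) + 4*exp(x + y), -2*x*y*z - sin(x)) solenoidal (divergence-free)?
No, ∇·F = -2*x*y - 3*y*exp(x*y) + 4*exp(x + y) - cos(x)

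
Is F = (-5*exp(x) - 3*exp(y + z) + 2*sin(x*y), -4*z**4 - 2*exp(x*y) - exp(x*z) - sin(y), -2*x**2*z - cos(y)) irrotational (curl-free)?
No, ∇×F = (x*exp(x*z) + 16*z**3 + sin(y), 4*x*z - 3*exp(y + z), -2*x*cos(x*y) - 2*y*exp(x*y) - z*exp(x*z) + 3*exp(y + z))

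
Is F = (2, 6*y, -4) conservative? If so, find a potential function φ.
Yes, F is conservative. φ = 2*x + 3*y**2 - 4*z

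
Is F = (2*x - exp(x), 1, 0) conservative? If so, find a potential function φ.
Yes, F is conservative. φ = x**2 + y - exp(x)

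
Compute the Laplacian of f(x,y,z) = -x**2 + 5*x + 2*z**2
2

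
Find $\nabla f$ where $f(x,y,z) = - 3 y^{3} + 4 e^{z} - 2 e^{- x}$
(2*exp(-x), -9*y**2, 4*exp(z))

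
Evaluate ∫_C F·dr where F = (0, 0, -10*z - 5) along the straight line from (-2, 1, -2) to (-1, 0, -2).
0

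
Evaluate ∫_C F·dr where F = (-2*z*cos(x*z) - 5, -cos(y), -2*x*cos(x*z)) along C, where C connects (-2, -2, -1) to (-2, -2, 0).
2*sin(2)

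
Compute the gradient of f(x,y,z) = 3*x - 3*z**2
(3, 0, -6*z)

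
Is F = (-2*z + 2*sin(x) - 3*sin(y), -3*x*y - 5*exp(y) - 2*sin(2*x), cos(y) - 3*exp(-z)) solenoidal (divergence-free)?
No, ∇·F = -3*x - 5*exp(y) + 2*cos(x) + 3*exp(-z)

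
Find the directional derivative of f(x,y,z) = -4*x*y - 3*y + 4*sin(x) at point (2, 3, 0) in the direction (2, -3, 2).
sqrt(17)*(8*cos(2) + 9)/17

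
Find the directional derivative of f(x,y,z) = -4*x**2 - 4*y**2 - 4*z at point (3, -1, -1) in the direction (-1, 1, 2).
4*sqrt(6)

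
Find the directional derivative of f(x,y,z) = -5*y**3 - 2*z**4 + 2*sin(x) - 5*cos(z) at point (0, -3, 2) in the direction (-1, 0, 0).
-2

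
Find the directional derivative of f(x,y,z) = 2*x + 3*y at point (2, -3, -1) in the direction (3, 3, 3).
5*sqrt(3)/3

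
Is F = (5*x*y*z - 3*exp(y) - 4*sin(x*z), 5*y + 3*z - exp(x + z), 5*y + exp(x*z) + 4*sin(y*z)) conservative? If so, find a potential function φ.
No, ∇×F = (4*z*cos(y*z) + exp(x + z) + 2, 5*x*y - 4*x*cos(x*z) - z*exp(x*z), -5*x*z + 3*exp(y) - exp(x + z)) ≠ 0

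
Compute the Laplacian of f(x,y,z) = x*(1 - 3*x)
-6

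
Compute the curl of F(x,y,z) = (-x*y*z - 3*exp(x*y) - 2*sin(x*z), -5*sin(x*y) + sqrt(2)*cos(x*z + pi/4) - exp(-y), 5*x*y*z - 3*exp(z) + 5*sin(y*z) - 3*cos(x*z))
(5*x*z + sqrt(2)*x*sin(x*z + pi/4) + 5*z*cos(y*z), -x*y - 2*x*cos(x*z) - 5*y*z - 3*z*sin(x*z), x*z + 3*x*exp(x*y) - 5*y*cos(x*y) - sqrt(2)*z*sin(x*z + pi/4))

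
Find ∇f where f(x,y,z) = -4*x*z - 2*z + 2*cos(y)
(-4*z, -2*sin(y), -4*x - 2)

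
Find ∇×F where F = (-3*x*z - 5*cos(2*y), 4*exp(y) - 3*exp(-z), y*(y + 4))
(2*y + 4 - 3*exp(-z), -3*x, -10*sin(2*y))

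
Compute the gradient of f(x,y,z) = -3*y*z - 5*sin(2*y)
(0, -3*z - 10*cos(2*y), -3*y)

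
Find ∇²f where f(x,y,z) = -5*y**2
-10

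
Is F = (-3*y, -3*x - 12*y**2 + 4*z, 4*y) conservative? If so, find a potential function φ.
Yes, F is conservative. φ = y*(-3*x - 4*y**2 + 4*z)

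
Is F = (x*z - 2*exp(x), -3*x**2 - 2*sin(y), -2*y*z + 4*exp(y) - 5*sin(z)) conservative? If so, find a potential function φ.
No, ∇×F = (-2*z + 4*exp(y), x, -6*x) ≠ 0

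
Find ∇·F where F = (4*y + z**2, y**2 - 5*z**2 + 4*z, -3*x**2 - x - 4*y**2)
2*y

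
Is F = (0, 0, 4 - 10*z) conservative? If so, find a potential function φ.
Yes, F is conservative. φ = z*(4 - 5*z)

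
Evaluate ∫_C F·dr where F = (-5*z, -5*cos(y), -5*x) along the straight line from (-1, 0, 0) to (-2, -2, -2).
-20 + 5*sin(2)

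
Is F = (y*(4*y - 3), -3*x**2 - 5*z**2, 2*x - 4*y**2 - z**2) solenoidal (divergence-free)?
No, ∇·F = -2*z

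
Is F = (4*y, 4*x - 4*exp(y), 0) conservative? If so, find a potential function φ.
Yes, F is conservative. φ = 4*x*y - 4*exp(y)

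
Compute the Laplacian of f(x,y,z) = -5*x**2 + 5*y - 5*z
-10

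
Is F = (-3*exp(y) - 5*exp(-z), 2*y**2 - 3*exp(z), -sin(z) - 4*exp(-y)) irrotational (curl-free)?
No, ∇×F = (3*exp(z) + 4*exp(-y), 5*exp(-z), 3*exp(y))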